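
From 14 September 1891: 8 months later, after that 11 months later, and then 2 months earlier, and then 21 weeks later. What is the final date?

Counting forward 8 months from September 14, 1891:
month 9 + 8 = 17, which is month 5 of year 1892 → May 1892.
Day 14 is valid in May, giving May 14, 1892.
Advancing 11 months from May 14, 1892:
month 5 + 11 = 16, which is month 4 of year 1893 → April 1893.
Day 14 is valid in April, giving April 14, 1893.
Counting back 2 months from April 14, 1893:
month 4 − 2 = 2 → February 1893.
Day 14 is valid in February, giving February 14, 1893.
Advancing 21 weeks (= 147 days) from February 14, 1893:
February has 28 days, so 28 − 14 = 14 days remain after February 14, 1893; 147 − 14 = 133 left.
March 1893 has 31 days: 133 − 31 = 102 left.
April 1893 has 30 days: 102 − 30 = 72 left.
May 1893 has 31 days: 72 − 31 = 41 left.
June 1893 has 30 days: 41 − 30 = 11 left.
11 days into July 1893 → July 11, 1893.

July 11, 1893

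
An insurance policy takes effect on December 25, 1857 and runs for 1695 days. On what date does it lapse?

Adding 1695 days from December 25, 1857.
December has 31 days, so 31 − 25 = 6 days remain after December 25, 1857; 1695 − 6 = 1689 left.
January 1858 has 31 days: 1689 − 31 = 1658 left.
February 1858 has 28 days (1858 is not a leap year): 1658 − 28 = 1630 left.
March 1858 has 31 days: 1630 − 31 = 1599 left.
April 1858 has 30 days: 1599 − 30 = 1569 left.
May 1858 has 31 days: 1569 − 31 = 1538 left.
June 1858 has 30 days: 1538 − 30 = 1508 left.
July 1858 has 31 days: 1508 − 31 = 1477 left.
August 1858 has 31 days: 1477 − 31 = 1446 left.
September 1858 has 30 days: 1446 − 30 = 1416 left.
October 1858 has 31 days: 1416 − 31 = 1385 left.
November 1858 has 30 days: 1385 − 30 = 1355 left.
December 1858 has 31 days: 1355 − 31 = 1324 left.
January 1859 has 31 days: 1324 − 31 = 1293 left.
February 1859 has 28 days (1859 is not a leap year): 1293 − 28 = 1265 left.
March 1859 has 31 days: 1265 − 31 = 1234 left.
April 1859 has 30 days: 1234 − 30 = 1204 left.
May 1859 has 31 days: 1204 − 31 = 1173 left.
June 1859 has 30 days: 1173 − 30 = 1143 left.
July 1859 has 31 days: 1143 − 31 = 1112 left.
August 1859 has 31 days: 1112 − 31 = 1081 left.
September 1859 has 30 days: 1081 − 30 = 1051 left.
October 1859 has 31 days: 1051 − 31 = 1020 left.
November 1859 has 30 days: 1020 − 30 = 990 left.
December 1859 has 31 days: 990 − 31 = 959 left.
January 1860 has 31 days: 959 − 31 = 928 left.
February 1860 has 29 days (1860 is a leap year): 928 − 29 = 899 left.
March 1860 has 31 days: 899 − 31 = 868 left.
April 1860 has 30 days: 868 − 30 = 838 left.
May 1860 has 31 days: 838 − 31 = 807 left.
June 1860 has 30 days: 807 − 30 = 777 left.
July 1860 has 31 days: 777 − 31 = 746 left.
August 1860 has 31 days: 746 − 31 = 715 left.
September 1860 has 30 days: 715 − 30 = 685 left.
October 1860 has 31 days: 685 − 31 = 654 left.
November 1860 has 30 days: 654 − 30 = 624 left.
December 1860 has 31 days: 624 − 31 = 593 left.
January 1861 has 31 days: 593 − 31 = 562 left.
February 1861 has 28 days (1861 is not a leap year): 562 − 28 = 534 left.
March 1861 has 31 days: 534 − 31 = 503 left.
April 1861 has 30 days: 503 − 30 = 473 left.
May 1861 has 31 days: 473 − 31 = 442 left.
June 1861 has 30 days: 442 − 30 = 412 left.
July 1861 has 31 days: 412 − 31 = 381 left.
August 1861 has 31 days: 381 − 31 = 350 left.
September 1861 has 30 days: 350 − 30 = 320 left.
October 1861 has 31 days: 320 − 31 = 289 left.
November 1861 has 30 days: 289 − 30 = 259 left.
December 1861 has 31 days: 259 − 31 = 228 left.
January 1862 has 31 days: 228 − 31 = 197 left.
February 1862 has 28 days (1862 is not a leap year): 197 − 28 = 169 left.
March 1862 has 31 days: 169 − 31 = 138 left.
April 1862 has 30 days: 138 − 30 = 108 left.
May 1862 has 31 days: 108 − 31 = 77 left.
June 1862 has 30 days: 77 − 30 = 47 left.
July 1862 has 31 days: 47 − 31 = 16 left.
16 days into August 1862 → August 16, 1862.

August 16, 1862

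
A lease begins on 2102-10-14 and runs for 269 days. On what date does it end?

Adding 269 days from October 14, 2102.
October has 31 days, so 31 − 14 = 17 days remain after October 14, 2102; 269 − 17 = 252 left.
November 2102 has 30 days: 252 − 30 = 222 left.
December 2102 has 31 days: 222 − 31 = 191 left.
January 2103 has 31 days: 191 − 31 = 160 left.
February 2103 has 28 days (2103 is not a leap year): 160 − 28 = 132 left.
March 2103 has 31 days: 132 − 31 = 101 left.
April 2103 has 30 days: 101 − 30 = 71 left.
May 2103 has 31 days: 71 − 31 = 40 left.
June 2103 has 30 days: 40 − 30 = 10 left.
10 days into July 2103 → July 10, 2103.

July 10, 2103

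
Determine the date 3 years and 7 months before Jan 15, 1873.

June 15, 1869

Counting back 3 years and 7 months from January 15, 1873.
-3 years → 1870; month 1 − 7 = -6, which is month 6 of year 1869 → June 1869.
Day 15 is valid in June, giving June 15, 1869.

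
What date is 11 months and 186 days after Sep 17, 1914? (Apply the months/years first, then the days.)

Advancing 11 months and 186 days from September 17, 1914: first the month/year part, then the days.
month 9 + 11 = 20, which is month 8 of year 1915 → August 1915.
Day 17 is valid in August, giving August 17, 1915.
Now add 186 days from August 17, 1915.
August has 31 days, so 31 − 17 = 14 days remain after August 17, 1915; 186 − 14 = 172 left.
September 1915 has 30 days: 172 − 30 = 142 left.
October 1915 has 31 days: 142 − 31 = 111 left.
November 1915 has 30 days: 111 − 30 = 81 left.
December 1915 has 31 days: 81 − 31 = 50 left.
January 1916 has 31 days: 50 − 31 = 19 left.
19 days into February 1916 → February 19, 1916.

February 19, 1916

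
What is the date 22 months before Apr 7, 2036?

June 7, 2034

Subtracting 22 months from April 7, 2036.
month 4 − 22 = -18, which is month 6 of year 2034 → June 2034.
Day 7 is valid in June, giving June 7, 2034.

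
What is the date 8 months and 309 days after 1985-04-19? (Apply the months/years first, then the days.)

October 24, 1986

Adding 8 months and 309 days from April 19, 1985: first the month/year part, then the days.
month 4 + 8 = 12 → December 1985.
Day 19 is valid in December, giving December 19, 1985.
Now add 309 days from December 19, 1985.
December has 31 days, so 31 − 19 = 12 days remain after December 19, 1985; 309 − 12 = 297 left.
January 1986 has 31 days: 297 − 31 = 266 left.
February 1986 has 28 days (1986 is not a leap year): 266 − 28 = 238 left.
March 1986 has 31 days: 238 − 31 = 207 left.
April 1986 has 30 days: 207 − 30 = 177 left.
May 1986 has 31 days: 177 − 31 = 146 left.
June 1986 has 30 days: 146 − 30 = 116 left.
July 1986 has 31 days: 116 − 31 = 85 left.
August 1986 has 31 days: 85 − 31 = 54 left.
September 1986 has 30 days: 54 − 30 = 24 left.
24 days into October 1986 → October 24, 1986.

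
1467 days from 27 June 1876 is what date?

July 3, 1880

Counting forward 1467 days from June 27, 1876.
June has 30 days, so 30 − 27 = 3 days remain after June 27, 1876; 1467 − 3 = 1464 left.
July 1876 has 31 days: 1464 − 31 = 1433 left.
August 1876 has 31 days: 1433 − 31 = 1402 left.
September 1876 has 30 days: 1402 − 30 = 1372 left.
October 1876 has 31 days: 1372 − 31 = 1341 left.
November 1876 has 30 days: 1341 − 30 = 1311 left.
December 1876 has 31 days: 1311 − 31 = 1280 left.
January 1877 has 31 days: 1280 − 31 = 1249 left.
February 1877 has 28 days (1877 is not a leap year): 1249 − 28 = 1221 left.
March 1877 has 31 days: 1221 − 31 = 1190 left.
April 1877 has 30 days: 1190 − 30 = 1160 left.
May 1877 has 31 days: 1160 − 31 = 1129 left.
June 1877 has 30 days: 1129 − 30 = 1099 left.
July 1877 has 31 days: 1099 − 31 = 1068 left.
August 1877 has 31 days: 1068 − 31 = 1037 left.
September 1877 has 30 days: 1037 − 30 = 1007 left.
October 1877 has 31 days: 1007 − 31 = 976 left.
November 1877 has 30 days: 976 − 30 = 946 left.
December 1877 has 31 days: 946 − 31 = 915 left.
January 1878 has 31 days: 915 − 31 = 884 left.
February 1878 has 28 days (1878 is not a leap year): 884 − 28 = 856 left.
March 1878 has 31 days: 856 − 31 = 825 left.
April 1878 has 30 days: 825 − 30 = 795 left.
May 1878 has 31 days: 795 − 31 = 764 left.
June 1878 has 30 days: 764 − 30 = 734 left.
July 1878 has 31 days: 734 − 31 = 703 left.
August 1878 has 31 days: 703 − 31 = 672 left.
September 1878 has 30 days: 672 − 30 = 642 left.
October 1878 has 31 days: 642 − 31 = 611 left.
November 1878 has 30 days: 611 − 30 = 581 left.
December 1878 has 31 days: 581 − 31 = 550 left.
January 1879 has 31 days: 550 − 31 = 519 left.
February 1879 has 28 days (1879 is not a leap year): 519 − 28 = 491 left.
March 1879 has 31 days: 491 − 31 = 460 left.
April 1879 has 30 days: 460 − 30 = 430 left.
May 1879 has 31 days: 430 − 31 = 399 left.
June 1879 has 30 days: 399 − 30 = 369 left.
July 1879 has 31 days: 369 − 31 = 338 left.
August 1879 has 31 days: 338 − 31 = 307 left.
September 1879 has 30 days: 307 − 30 = 277 left.
October 1879 has 31 days: 277 − 31 = 246 left.
November 1879 has 30 days: 246 − 30 = 216 left.
December 1879 has 31 days: 216 − 31 = 185 left.
January 1880 has 31 days: 185 − 31 = 154 left.
February 1880 has 29 days (1880 is a leap year): 154 − 29 = 125 left.
March 1880 has 31 days: 125 − 31 = 94 left.
April 1880 has 30 days: 94 − 30 = 64 left.
May 1880 has 31 days: 64 − 31 = 33 left.
June 1880 has 30 days: 33 − 30 = 3 left.
3 days into July 1880 → July 3, 1880.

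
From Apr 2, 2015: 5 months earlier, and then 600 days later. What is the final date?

Counting back 5 months from April 2, 2015:
month 4 − 5 = -1, which is month 11 of year 2014 → November 2014.
Day 2 is valid in November, giving November 2, 2014.
Adding 600 days from November 2, 2014:
November has 30 days, so 30 − 2 = 28 days remain after November 2, 2014; 600 − 28 = 572 left.
December 2014 has 31 days: 572 − 31 = 541 left.
January 2015 has 31 days: 541 − 31 = 510 left.
February 2015 has 28 days (2015 is not a leap year): 510 − 28 = 482 left.
March 2015 has 31 days: 482 − 31 = 451 left.
April 2015 has 30 days: 451 − 30 = 421 left.
May 2015 has 31 days: 421 − 31 = 390 left.
June 2015 has 30 days: 390 − 30 = 360 left.
July 2015 has 31 days: 360 − 31 = 329 left.
August 2015 has 31 days: 329 − 31 = 298 left.
September 2015 has 30 days: 298 − 30 = 268 left.
October 2015 has 31 days: 268 − 31 = 237 left.
November 2015 has 30 days: 237 − 30 = 207 left.
December 2015 has 31 days: 207 − 31 = 176 left.
January 2016 has 31 days: 176 − 31 = 145 left.
February 2016 has 29 days (2016 is a leap year): 145 − 29 = 116 left.
March 2016 has 31 days: 116 − 31 = 85 left.
April 2016 has 30 days: 85 − 30 = 55 left.
May 2016 has 31 days: 55 − 31 = 24 left.
24 days into June 2016 → June 24, 2016.

June 24, 2016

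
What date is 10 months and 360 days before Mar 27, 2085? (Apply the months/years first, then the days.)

Subtracting 10 months and 360 days from March 27, 2085: first the month/year part, then the days.
month 3 − 10 = -7, which is month 5 of year 2084 → May 2084.
Day 27 is valid in May, giving May 27, 2084.
Now subtract 360 days from May 27, 2084.
Going back 27 days from May 27, 2084 reaches the end of the previous month; 360 − 27 = 333 left.
April 2084 has 30 days: 333 − 30 = 303 left.
March 2084 has 31 days: 303 − 31 = 272 left.
February 2084 has 29 days (2084 is a leap year): 272 − 29 = 243 left.
January 2084 has 31 days: 243 − 31 = 212 left.
December 2083 has 31 days: 212 − 31 = 181 left.
November 2083 has 30 days: 181 − 30 = 151 left.
October 2083 has 31 days: 151 − 31 = 120 left.
September 2083 has 30 days: 120 − 30 = 90 left.
August 2083 has 31 days: 90 − 31 = 59 left.
July 2083 has 31 days: 59 − 31 = 28 left.
June 2083 has 30 days; 30 − 28 = 2 → June 2, 2083.

June 2, 2083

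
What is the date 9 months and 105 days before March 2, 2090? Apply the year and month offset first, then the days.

February 17, 2089

Subtracting 9 months and 105 days from March 2, 2090: first the month/year part, then the days.
month 3 − 9 = -6, which is month 6 of year 2089 → June 2089.
Day 2 is valid in June, giving June 2, 2089.
Now subtract 105 days from June 2, 2089.
Going back 2 days from June 2, 2089 reaches the end of the previous month; 105 − 2 = 103 left.
May 2089 has 31 days: 103 − 31 = 72 left.
April 2089 has 30 days: 72 − 30 = 42 left.
March 2089 has 31 days: 42 − 31 = 11 left.
February 2089 has 28 days; 28 − 11 = 17 → February 17, 2089.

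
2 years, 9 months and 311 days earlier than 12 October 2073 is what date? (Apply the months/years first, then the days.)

March 7, 2070

Going back 2 years, 9 months and 311 days from October 12, 2073: first the month/year part, then the days.
-2 years → 2071; month 10 − 9 = 1 → January 2071.
Day 12 is valid in January, giving January 12, 2071.
Now subtract 311 days from January 12, 2071.
Going back 12 days from January 12, 2071 reaches the end of the previous month; 311 − 12 = 299 left.
December 2070 has 31 days: 299 − 31 = 268 left.
November 2070 has 30 days: 268 − 30 = 238 left.
October 2070 has 31 days: 238 − 31 = 207 left.
September 2070 has 30 days: 207 − 30 = 177 left.
August 2070 has 31 days: 177 − 31 = 146 left.
July 2070 has 31 days: 146 − 31 = 115 left.
June 2070 has 30 days: 115 − 30 = 85 left.
May 2070 has 31 days: 85 − 31 = 54 left.
April 2070 has 30 days: 54 − 30 = 24 left.
March 2070 has 31 days; 31 − 24 = 7 → March 7, 2070.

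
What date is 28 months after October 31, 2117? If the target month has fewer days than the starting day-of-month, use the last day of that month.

February 29, 2120

Adding 28 months from October 31, 2117.
month 10 + 28 = 38, which is month 2 of year 2120 → February 2120.
February 2120 has only 29 days (2120 is a leap year — relevant if February), and the start was day 31, so the date clamps to February 29, 2120.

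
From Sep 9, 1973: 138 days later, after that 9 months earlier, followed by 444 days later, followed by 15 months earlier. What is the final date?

Adding 138 days from September 9, 1973:
September has 30 days, so 30 − 9 = 21 days remain after September 9, 1973; 138 − 21 = 117 left.
October 1973 has 31 days: 117 − 31 = 86 left.
November 1973 has 30 days: 86 − 30 = 56 left.
December 1973 has 31 days: 56 − 31 = 25 left.
25 days into January 1974 → January 25, 1974.
Subtracting 9 months from January 25, 1974:
month 1 − 9 = -8, which is month 4 of year 1973 → April 1973.
Day 25 is valid in April, giving April 25, 1973.
Counting forward 444 days from April 25, 1973:
April has 30 days, so 30 − 25 = 5 days remain after April 25, 1973; 444 − 5 = 439 left.
May 1973 has 31 days: 439 − 31 = 408 left.
June 1973 has 30 days: 408 − 30 = 378 left.
July 1973 has 31 days: 378 − 31 = 347 left.
August 1973 has 31 days: 347 − 31 = 316 left.
September 1973 has 30 days: 316 − 30 = 286 left.
October 1973 has 31 days: 286 − 31 = 255 left.
November 1973 has 30 days: 255 − 30 = 225 left.
December 1973 has 31 days: 225 − 31 = 194 left.
January 1974 has 31 days: 194 − 31 = 163 left.
February 1974 has 28 days (1974 is not a leap year): 163 − 28 = 135 left.
March 1974 has 31 days: 135 − 31 = 104 left.
April 1974 has 30 days: 104 − 30 = 74 left.
May 1974 has 31 days: 74 − 31 = 43 left.
June 1974 has 30 days: 43 − 30 = 13 left.
13 days into July 1974 → July 13, 1974.
Counting back 15 months from July 13, 1974:
month 7 − 15 = -8, which is month 4 of year 1973 → April 1973.
Day 13 is valid in April, giving April 13, 1973.

April 13, 1973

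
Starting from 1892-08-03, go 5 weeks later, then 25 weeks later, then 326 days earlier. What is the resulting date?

April 9, 1892

Counting forward 5 weeks (= 35 days) from August 3, 1892:
August has 31 days, so 31 − 3 = 28 days remain after August 3, 1892; 35 − 28 = 7 left.
7 days into September 1892 → September 7, 1892.
Counting forward 25 weeks (= 175 days) from September 7, 1892:
September has 30 days, so 30 − 7 = 23 days remain after September 7, 1892; 175 − 23 = 152 left.
October 1892 has 31 days: 152 − 31 = 121 left.
November 1892 has 30 days: 121 − 30 = 91 left.
December 1892 has 31 days: 91 − 31 = 60 left.
January 1893 has 31 days: 60 − 31 = 29 left.
February 1893 has 28 days (1893 is not a leap year): 29 − 28 = 1 left.
1 day into March 1893 → March 1, 1893.
Going back 326 days from March 1, 1893:
Going back 1 day from March 1, 1893 reaches the end of the previous month; 326 − 1 = 325 left.
February 1893 has 28 days (1893 is not a leap year): 325 − 28 = 297 left.
January 1893 has 31 days: 297 − 31 = 266 left.
December 1892 has 31 days: 266 − 31 = 235 left.
November 1892 has 30 days: 235 − 30 = 205 left.
October 1892 has 31 days: 205 − 31 = 174 left.
September 1892 has 30 days: 174 − 30 = 144 left.
August 1892 has 31 days: 144 − 31 = 113 left.
July 1892 has 31 days: 113 − 31 = 82 left.
June 1892 has 30 days: 82 − 30 = 52 left.
May 1892 has 31 days: 52 − 31 = 21 left.
April 1892 has 30 days; 30 − 21 = 9 → April 9, 1892.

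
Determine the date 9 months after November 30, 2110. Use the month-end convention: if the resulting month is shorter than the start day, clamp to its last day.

Advancing 9 months from November 30, 2110.
month 11 + 9 = 20, which is month 8 of year 2111 → August 2111.
Day 30 is valid in August, giving August 30, 2111.

August 30, 2111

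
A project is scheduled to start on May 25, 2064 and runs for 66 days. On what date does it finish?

July 30, 2064

Counting forward 66 days from May 25, 2064.
May has 31 days, so 31 − 25 = 6 days remain after May 25, 2064; 66 − 6 = 60 left.
June 2064 has 30 days: 60 − 30 = 30 left.
30 days into July 2064 → July 30, 2064.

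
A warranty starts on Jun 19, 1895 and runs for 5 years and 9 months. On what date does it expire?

Adding 5 years and 9 months from June 19, 1895.
+5 years → 1900; month 6 + 9 = 15, which is month 3 of year 1901 → March 1901.
Day 19 is valid in March, giving March 19, 1901.

March 19, 1901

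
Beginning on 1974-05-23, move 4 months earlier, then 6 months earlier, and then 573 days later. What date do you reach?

Going back 4 months from May 23, 1974:
month 5 − 4 = 1 → January 1974.
Day 23 is valid in January, giving January 23, 1974.
Counting back 6 months from January 23, 1974:
month 1 − 6 = -5, which is month 7 of year 1973 → July 1973.
Day 23 is valid in July, giving July 23, 1973.
Advancing 573 days from July 23, 1973:
July has 31 days, so 31 − 23 = 8 days remain after July 23, 1973; 573 − 8 = 565 left.
August 1973 has 31 days: 565 − 31 = 534 left.
September 1973 has 30 days: 534 − 30 = 504 left.
October 1973 has 31 days: 504 − 31 = 473 left.
November 1973 has 30 days: 473 − 30 = 443 left.
December 1973 has 31 days: 443 − 31 = 412 left.
January 1974 has 31 days: 412 − 31 = 381 left.
February 1974 has 28 days (1974 is not a leap year): 381 − 28 = 353 left.
March 1974 has 31 days: 353 − 31 = 322 left.
April 1974 has 30 days: 322 − 30 = 292 left.
May 1974 has 31 days: 292 − 31 = 261 left.
June 1974 has 30 days: 261 − 30 = 231 left.
July 1974 has 31 days: 231 − 31 = 200 left.
August 1974 has 31 days: 200 − 31 = 169 left.
September 1974 has 30 days: 169 − 30 = 139 left.
October 1974 has 31 days: 139 − 31 = 108 left.
November 1974 has 30 days: 108 − 30 = 78 left.
December 1974 has 31 days: 78 − 31 = 47 left.
January 1975 has 31 days: 47 − 31 = 16 left.
16 days into February 1975 → February 16, 1975.

February 16, 1975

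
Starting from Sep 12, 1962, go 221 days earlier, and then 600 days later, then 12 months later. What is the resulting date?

Counting back 221 days from September 12, 1962:
Going back 12 days from September 12, 1962 reaches the end of the previous month; 221 − 12 = 209 left.
August 1962 has 31 days: 209 − 31 = 178 left.
July 1962 has 31 days: 178 − 31 = 147 left.
June 1962 has 30 days: 147 − 30 = 117 left.
May 1962 has 31 days: 117 − 31 = 86 left.
April 1962 has 30 days: 86 − 30 = 56 left.
March 1962 has 31 days: 56 − 31 = 25 left.
February 1962 has 28 days; 28 − 25 = 3 → February 3, 1962.
Counting forward 600 days from February 3, 1962:
February has 28 days, so 28 − 3 = 25 days remain after February 3, 1962; 600 − 25 = 575 left.
March 1962 has 31 days: 575 − 31 = 544 left.
April 1962 has 30 days: 544 − 30 = 514 left.
May 1962 has 31 days: 514 − 31 = 483 left.
June 1962 has 30 days: 483 − 30 = 453 left.
July 1962 has 31 days: 453 − 31 = 422 left.
August 1962 has 31 days: 422 − 31 = 391 left.
September 1962 has 30 days: 391 − 30 = 361 left.
October 1962 has 31 days: 361 − 31 = 330 left.
November 1962 has 30 days: 330 − 30 = 300 left.
December 1962 has 31 days: 300 − 31 = 269 left.
January 1963 has 31 days: 269 − 31 = 238 left.
February 1963 has 28 days (1963 is not a leap year): 238 − 28 = 210 left.
March 1963 has 31 days: 210 − 31 = 179 left.
April 1963 has 30 days: 179 − 30 = 149 left.
May 1963 has 31 days: 149 − 31 = 118 left.
June 1963 has 30 days: 118 − 30 = 88 left.
July 1963 has 31 days: 88 − 31 = 57 left.
August 1963 has 31 days: 57 − 31 = 26 left.
26 days into September 1963 → September 26, 1963.
Counting forward 12 months from September 26, 1963:
month 9 + 12 = 21, which is month 9 of year 1964 → September 1964.
Day 26 is valid in September, giving September 26, 1964.

September 26, 1964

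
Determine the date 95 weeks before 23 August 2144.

Counting back 95 weeks = 665 days from August 23, 2144.
Going back 23 days from August 23, 2144 reaches the end of the previous month; 665 − 23 = 642 left.
July 2144 has 31 days: 642 − 31 = 611 left.
June 2144 has 30 days: 611 − 30 = 581 left.
May 2144 has 31 days: 581 − 31 = 550 left.
April 2144 has 30 days: 550 − 30 = 520 left.
March 2144 has 31 days: 520 − 31 = 489 left.
February 2144 has 29 days (2144 is a leap year): 489 − 29 = 460 left.
January 2144 has 31 days: 460 − 31 = 429 left.
December 2143 has 31 days: 429 − 31 = 398 left.
November 2143 has 30 days: 398 − 30 = 368 left.
October 2143 has 31 days: 368 − 31 = 337 left.
September 2143 has 30 days: 337 − 30 = 307 left.
August 2143 has 31 days: 307 − 31 = 276 left.
July 2143 has 31 days: 276 − 31 = 245 left.
June 2143 has 30 days: 245 − 30 = 215 left.
May 2143 has 31 days: 215 − 31 = 184 left.
April 2143 has 30 days: 184 − 30 = 154 left.
March 2143 has 31 days: 154 − 31 = 123 left.
February 2143 has 28 days (2143 is not a leap year): 123 − 28 = 95 left.
January 2143 has 31 days: 95 − 31 = 64 left.
December 2142 has 31 days: 64 − 31 = 33 left.
November 2142 has 30 days: 33 − 30 = 3 left.
October 2142 has 31 days; 31 − 3 = 28 → October 28, 2142.

October 28, 2142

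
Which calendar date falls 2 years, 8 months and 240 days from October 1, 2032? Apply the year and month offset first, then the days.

Counting forward 2 years, 8 months and 240 days from October 1, 2032: first the month/year part, then the days.
+2 years → 2034; month 10 + 8 = 18, which is month 6 of year 2035 → June 2035.
Day 1 is valid in June, giving June 1, 2035.
Now add 240 days from June 1, 2035.
June has 30 days, so 30 − 1 = 29 days remain after June 1, 2035; 240 − 29 = 211 left.
July 2035 has 31 days: 211 − 31 = 180 left.
August 2035 has 31 days: 180 − 31 = 149 left.
September 2035 has 30 days: 149 − 30 = 119 left.
October 2035 has 31 days: 119 − 31 = 88 left.
November 2035 has 30 days: 88 − 30 = 58 left.
December 2035 has 31 days: 58 − 31 = 27 left.
27 days into January 2036 → January 27, 2036.

January 27, 2036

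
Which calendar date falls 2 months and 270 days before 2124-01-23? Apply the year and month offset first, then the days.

February 26, 2123

Counting back 2 months and 270 days from January 23, 2124: first the month/year part, then the days.
month 1 − 2 = -1, which is month 11 of year 2123 → November 2123.
Day 23 is valid in November, giving November 23, 2123.
Now subtract 270 days from November 23, 2123.
Going back 23 days from November 23, 2123 reaches the end of the previous month; 270 − 23 = 247 left.
October 2123 has 31 days: 247 − 31 = 216 left.
September 2123 has 30 days: 216 − 30 = 186 left.
August 2123 has 31 days: 186 − 31 = 155 left.
July 2123 has 31 days: 155 − 31 = 124 left.
June 2123 has 30 days: 124 − 30 = 94 left.
May 2123 has 31 days: 94 − 31 = 63 left.
April 2123 has 30 days: 63 − 30 = 33 left.
March 2123 has 31 days: 33 − 31 = 2 left.
February 2123 has 28 days; 28 − 2 = 26 → February 26, 2123.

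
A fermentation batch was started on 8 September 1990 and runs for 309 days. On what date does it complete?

July 14, 1991

Counting forward 309 days from September 8, 1990.
September has 30 days, so 30 − 8 = 22 days remain after September 8, 1990; 309 − 22 = 287 left.
October 1990 has 31 days: 287 − 31 = 256 left.
November 1990 has 30 days: 256 − 30 = 226 left.
December 1990 has 31 days: 226 − 31 = 195 left.
January 1991 has 31 days: 195 − 31 = 164 left.
February 1991 has 28 days (1991 is not a leap year): 164 − 28 = 136 left.
March 1991 has 31 days: 136 − 31 = 105 left.
April 1991 has 30 days: 105 − 30 = 75 left.
May 1991 has 31 days: 75 − 31 = 44 left.
June 1991 has 30 days: 44 − 30 = 14 left.
14 days into July 1991 → July 14, 1991.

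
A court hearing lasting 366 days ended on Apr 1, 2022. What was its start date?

Subtracting 366 days from April 1, 2022.
Going back 1 day from April 1, 2022 reaches the end of the previous month; 366 − 1 = 365 left.
March 2022 has 31 days: 365 − 31 = 334 left.
February 2022 has 28 days (2022 is not a leap year): 334 − 28 = 306 left.
January 2022 has 31 days: 306 − 31 = 275 left.
December 2021 has 31 days: 275 − 31 = 244 left.
November 2021 has 30 days: 244 − 30 = 214 left.
October 2021 has 31 days: 214 − 31 = 183 left.
September 2021 has 30 days: 183 − 30 = 153 left.
August 2021 has 31 days: 153 − 31 = 122 left.
July 2021 has 31 days: 122 − 31 = 91 left.
June 2021 has 30 days: 91 − 30 = 61 left.
May 2021 has 31 days: 61 − 31 = 30 left.
April 2021 has 30 days: 30 − 30 = 0 left.
March 2021 has 31 days; 31 − 0 = 31 → March 31, 2021.

March 31, 2021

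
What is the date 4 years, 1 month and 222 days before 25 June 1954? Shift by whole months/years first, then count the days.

October 15, 1949

Subtracting 4 years, 1 month and 222 days from June 25, 1954: first the month/year part, then the days.
-4 years → 1950; month 6 − 1 = 5 → May 1950.
Day 25 is valid in May, giving May 25, 1950.
Now subtract 222 days from May 25, 1950.
Going back 25 days from May 25, 1950 reaches the end of the previous month; 222 − 25 = 197 left.
April 1950 has 30 days: 197 − 30 = 167 left.
March 1950 has 31 days: 167 − 31 = 136 left.
February 1950 has 28 days (1950 is not a leap year): 136 − 28 = 108 left.
January 1950 has 31 days: 108 − 31 = 77 left.
December 1949 has 31 days: 77 − 31 = 46 left.
November 1949 has 30 days: 46 − 30 = 16 left.
October 1949 has 31 days; 31 − 16 = 15 → October 15, 1949.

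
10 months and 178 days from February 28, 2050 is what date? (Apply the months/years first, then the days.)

June 24, 2051

Counting forward 10 months and 178 days from February 28, 2050: first the month/year part, then the days.
month 2 + 10 = 12 → December 2050.
Day 28 is valid in December, giving December 28, 2050.
Now add 178 days from December 28, 2050.
December has 31 days, so 31 − 28 = 3 days remain after December 28, 2050; 178 − 3 = 175 left.
January 2051 has 31 days: 175 − 31 = 144 left.
February 2051 has 28 days (2051 is not a leap year): 144 − 28 = 116 left.
March 2051 has 31 days: 116 − 31 = 85 left.
April 2051 has 30 days: 85 − 30 = 55 left.
May 2051 has 31 days: 55 − 31 = 24 left.
24 days into June 2051 → June 24, 2051.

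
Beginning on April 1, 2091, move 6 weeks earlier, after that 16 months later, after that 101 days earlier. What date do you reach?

March 9, 2092

Going back 6 weeks (= 42 days) from April 1, 2091:
Going back 1 day from April 1, 2091 reaches the end of the previous month; 42 − 1 = 41 left.
March 2091 has 31 days: 41 − 31 = 10 left.
February 2091 has 28 days; 28 − 10 = 18 → February 18, 2091.
Adding 16 months from February 18, 2091:
month 2 + 16 = 18, which is month 6 of year 2092 → June 2092.
Day 18 is valid in June, giving June 18, 2092.
Subtracting 101 days from June 18, 2092:
Going back 18 days from June 18, 2092 reaches the end of the previous month; 101 − 18 = 83 left.
May 2092 has 31 days: 83 − 31 = 52 left.
April 2092 has 30 days: 52 − 30 = 22 left.
March 2092 has 31 days; 31 − 22 = 9 → March 9, 2092.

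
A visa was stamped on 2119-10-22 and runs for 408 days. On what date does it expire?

Adding 408 days from October 22, 2119.
October has 31 days, so 31 − 22 = 9 days remain after October 22, 2119; 408 − 9 = 399 left.
November 2119 has 30 days: 399 − 30 = 369 left.
December 2119 has 31 days: 369 − 31 = 338 left.
January 2120 has 31 days: 338 − 31 = 307 left.
February 2120 has 29 days (2120 is a leap year): 307 − 29 = 278 left.
March 2120 has 31 days: 278 − 31 = 247 left.
April 2120 has 30 days: 247 − 30 = 217 left.
May 2120 has 31 days: 217 − 31 = 186 left.
June 2120 has 30 days: 186 − 30 = 156 left.
July 2120 has 31 days: 156 − 31 = 125 left.
August 2120 has 31 days: 125 − 31 = 94 left.
September 2120 has 30 days: 94 − 30 = 64 left.
October 2120 has 31 days: 64 − 31 = 33 left.
November 2120 has 30 days: 33 − 30 = 3 left.
3 days into December 2120 → December 3, 2120.

December 3, 2120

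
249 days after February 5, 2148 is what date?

Adding 249 days from February 5, 2148.
February has 29 days, so 29 − 5 = 24 days remain after February 5, 2148; 249 − 24 = 225 left.
March 2148 has 31 days: 225 − 31 = 194 left.
April 2148 has 30 days: 194 − 30 = 164 left.
May 2148 has 31 days: 164 − 31 = 133 left.
June 2148 has 30 days: 133 − 30 = 103 left.
July 2148 has 31 days: 103 − 31 = 72 left.
August 2148 has 31 days: 72 − 31 = 41 left.
September 2148 has 30 days: 41 − 30 = 11 left.
11 days into October 2148 → October 11, 2148.

October 11, 2148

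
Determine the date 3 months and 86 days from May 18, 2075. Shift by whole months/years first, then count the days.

Counting forward 3 months and 86 days from May 18, 2075: first the month/year part, then the days.
month 5 + 3 = 8 → August 2075.
Day 18 is valid in August, giving August 18, 2075.
Now add 86 days from August 18, 2075.
August has 31 days, so 31 − 18 = 13 days remain after August 18, 2075; 86 − 13 = 73 left.
September 2075 has 30 days: 73 − 30 = 43 left.
October 2075 has 31 days: 43 − 31 = 12 left.
12 days into November 2075 → November 12, 2075.

November 12, 2075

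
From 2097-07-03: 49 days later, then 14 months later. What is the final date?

Counting forward 49 days from July 3, 2097:
July has 31 days, so 31 − 3 = 28 days remain after July 3, 2097; 49 − 28 = 21 left.
21 days into August 2097 → August 21, 2097.
Advancing 14 months from August 21, 2097:
month 8 + 14 = 22, which is month 10 of year 2098 → October 2098.
Day 21 is valid in October, giving October 21, 2098.

October 21, 2098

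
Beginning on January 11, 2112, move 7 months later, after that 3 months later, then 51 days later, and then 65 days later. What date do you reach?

Advancing 7 months from January 11, 2112:
month 1 + 7 = 8 → August 2112.
Day 11 is valid in August, giving August 11, 2112.
Advancing 3 months from August 11, 2112:
month 8 + 3 = 11 → November 2112.
Day 11 is valid in November, giving November 11, 2112.
Counting forward 51 days from November 11, 2112:
November has 30 days, so 30 − 11 = 19 days remain after November 11, 2112; 51 − 19 = 32 left.
December 2112 has 31 days: 32 − 31 = 1 left.
1 day into January 2113 → January 1, 2113.
Adding 65 days from January 1, 2113:
January has 31 days, so 31 − 1 = 30 days remain after January 1, 2113; 65 − 30 = 35 left.
February 2113 has 28 days (2113 is not a leap year): 35 − 28 = 7 left.
7 days into March 2113 → March 7, 2113.

March 7, 2113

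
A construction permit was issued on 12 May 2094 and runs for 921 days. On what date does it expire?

November 18, 2096

Advancing 921 days from May 12, 2094.
May has 31 days, so 31 − 12 = 19 days remain after May 12, 2094; 921 − 19 = 902 left.
June 2094 has 30 days: 902 − 30 = 872 left.
July 2094 has 31 days: 872 − 31 = 841 left.
August 2094 has 31 days: 841 − 31 = 810 left.
September 2094 has 30 days: 810 − 30 = 780 left.
October 2094 has 31 days: 780 − 31 = 749 left.
November 2094 has 30 days: 749 − 30 = 719 left.
December 2094 has 31 days: 719 − 31 = 688 left.
January 2095 has 31 days: 688 − 31 = 657 left.
February 2095 has 28 days (2095 is not a leap year): 657 − 28 = 629 left.
March 2095 has 31 days: 629 − 31 = 598 left.
April 2095 has 30 days: 598 − 30 = 568 left.
May 2095 has 31 days: 568 − 31 = 537 left.
June 2095 has 30 days: 537 − 30 = 507 left.
July 2095 has 31 days: 507 − 31 = 476 left.
August 2095 has 31 days: 476 − 31 = 445 left.
September 2095 has 30 days: 445 − 30 = 415 left.
October 2095 has 31 days: 415 − 31 = 384 left.
November 2095 has 30 days: 384 − 30 = 354 left.
December 2095 has 31 days: 354 − 31 = 323 left.
January 2096 has 31 days: 323 − 31 = 292 left.
February 2096 has 29 days (2096 is a leap year): 292 − 29 = 263 left.
March 2096 has 31 days: 263 − 31 = 232 left.
April 2096 has 30 days: 232 − 30 = 202 left.
May 2096 has 31 days: 202 − 31 = 171 left.
June 2096 has 30 days: 171 − 30 = 141 left.
July 2096 has 31 days: 141 − 31 = 110 left.
August 2096 has 31 days: 110 − 31 = 79 left.
September 2096 has 30 days: 79 − 30 = 49 left.
October 2096 has 31 days: 49 − 31 = 18 left.
18 days into November 2096 → November 18, 2096.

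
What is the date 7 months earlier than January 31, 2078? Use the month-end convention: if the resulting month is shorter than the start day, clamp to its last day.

June 30, 2077

Going back 7 months from January 31, 2078.
month 1 − 7 = -6, which is month 6 of year 2077 → June 2077.
June 2077 has only 30 days and the start was day 31, so the date clamps to June 30, 2077.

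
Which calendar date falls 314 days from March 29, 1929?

Counting forward 314 days from March 29, 1929.
March has 31 days, so 31 − 29 = 2 days remain after March 29, 1929; 314 − 2 = 312 left.
April 1929 has 30 days: 312 − 30 = 282 left.
May 1929 has 31 days: 282 − 31 = 251 left.
June 1929 has 30 days: 251 − 30 = 221 left.
July 1929 has 31 days: 221 − 31 = 190 left.
August 1929 has 31 days: 190 − 31 = 159 left.
September 1929 has 30 days: 159 − 30 = 129 left.
October 1929 has 31 days: 129 − 31 = 98 left.
November 1929 has 30 days: 98 − 30 = 68 left.
December 1929 has 31 days: 68 − 31 = 37 left.
January 1930 has 31 days: 37 − 31 = 6 left.
6 days into February 1930 → February 6, 1930.

February 6, 1930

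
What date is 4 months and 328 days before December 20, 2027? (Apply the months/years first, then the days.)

Counting back 4 months and 328 days from December 20, 2027: first the month/year part, then the days.
month 12 − 4 = 8 → August 2027.
Day 20 is valid in August, giving August 20, 2027.
Now subtract 328 days from August 20, 2027.
Going back 20 days from August 20, 2027 reaches the end of the previous month; 328 − 20 = 308 left.
July 2027 has 31 days: 308 − 31 = 277 left.
June 2027 has 30 days: 277 − 30 = 247 left.
May 2027 has 31 days: 247 − 31 = 216 left.
April 2027 has 30 days: 216 − 30 = 186 left.
March 2027 has 31 days: 186 − 31 = 155 left.
February 2027 has 28 days (2027 is not a leap year): 155 − 28 = 127 left.
January 2027 has 31 days: 127 − 31 = 96 left.
December 2026 has 31 days: 96 − 31 = 65 left.
November 2026 has 30 days: 65 − 30 = 35 left.
October 2026 has 31 days: 35 − 31 = 4 left.
September 2026 has 30 days; 30 − 4 = 26 → September 26, 2026.

September 26, 2026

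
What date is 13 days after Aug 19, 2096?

September 1, 2096

Advancing 13 days from August 19, 2096.
August has 31 days, so 31 − 19 = 12 days remain after August 19, 2096; 13 − 12 = 1 left.
1 day into September 2096 → September 1, 2096.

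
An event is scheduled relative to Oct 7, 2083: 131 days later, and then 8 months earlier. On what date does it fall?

June 15, 2083

Advancing 131 days from October 7, 2083:
October has 31 days, so 31 − 7 = 24 days remain after October 7, 2083; 131 − 24 = 107 left.
November 2083 has 30 days: 107 − 30 = 77 left.
December 2083 has 31 days: 77 − 31 = 46 left.
January 2084 has 31 days: 46 − 31 = 15 left.
15 days into February 2084 → February 15, 2084.
Subtracting 8 months from February 15, 2084:
month 2 − 8 = -6, which is month 6 of year 2083 → June 2083.
Day 15 is valid in June, giving June 15, 2083.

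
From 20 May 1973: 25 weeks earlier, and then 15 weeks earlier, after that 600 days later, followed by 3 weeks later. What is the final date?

Subtracting 25 weeks (= 175 days) from May 20, 1973:
Going back 20 days from May 20, 1973 reaches the end of the previous month; 175 − 20 = 155 left.
April 1973 has 30 days: 155 − 30 = 125 left.
March 1973 has 31 days: 125 − 31 = 94 left.
February 1973 has 28 days (1973 is not a leap year): 94 − 28 = 66 left.
January 1973 has 31 days: 66 − 31 = 35 left.
December 1972 has 31 days: 35 − 31 = 4 left.
November 1972 has 30 days; 30 − 4 = 26 → November 26, 1972.
Counting back 15 weeks (= 105 days) from November 26, 1972:
Going back 26 days from November 26, 1972 reaches the end of the previous month; 105 − 26 = 79 left.
October 1972 has 31 days: 79 − 31 = 48 left.
September 1972 has 30 days: 48 − 30 = 18 left.
August 1972 has 31 days; 31 − 18 = 13 → August 13, 1972.
Adding 600 days from August 13, 1972:
August has 31 days, so 31 − 13 = 18 days remain after August 13, 1972; 600 − 18 = 582 left.
September 1972 has 30 days: 582 − 30 = 552 left.
October 1972 has 31 days: 552 − 31 = 521 left.
November 1972 has 30 days: 521 − 30 = 491 left.
December 1972 has 31 days: 491 − 31 = 460 left.
January 1973 has 31 days: 460 − 31 = 429 left.
February 1973 has 28 days (1973 is not a leap year): 429 − 28 = 401 left.
March 1973 has 31 days: 401 − 31 = 370 left.
April 1973 has 30 days: 370 − 30 = 340 left.
May 1973 has 31 days: 340 − 31 = 309 left.
June 1973 has 30 days: 309 − 30 = 279 left.
July 1973 has 31 days: 279 − 31 = 248 left.
August 1973 has 31 days: 248 − 31 = 217 left.
September 1973 has 30 days: 217 − 30 = 187 left.
October 1973 has 31 days: 187 − 31 = 156 left.
November 1973 has 30 days: 156 − 30 = 126 left.
December 1973 has 31 days: 126 − 31 = 95 left.
January 1974 has 31 days: 95 − 31 = 64 left.
February 1974 has 28 days (1974 is not a leap year): 64 − 28 = 36 left.
March 1974 has 31 days: 36 − 31 = 5 left.
5 days into April 1974 → April 5, 1974.
Adding 3 weeks (= 21 days) from April 5, 1974:
April has 30 days; 5 + 21 = 26, still in April.

April 26, 1974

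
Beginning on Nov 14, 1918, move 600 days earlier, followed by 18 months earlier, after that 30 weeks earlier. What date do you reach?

February 26, 1915

Counting back 600 days from November 14, 1918:
Going back 14 days from November 14, 1918 reaches the end of the previous month; 600 − 14 = 586 left.
October 1918 has 31 days: 586 − 31 = 555 left.
September 1918 has 30 days: 555 − 30 = 525 left.
August 1918 has 31 days: 525 − 31 = 494 left.
July 1918 has 31 days: 494 − 31 = 463 left.
June 1918 has 30 days: 463 − 30 = 433 left.
May 1918 has 31 days: 433 − 31 = 402 left.
April 1918 has 30 days: 402 − 30 = 372 left.
March 1918 has 31 days: 372 − 31 = 341 left.
February 1918 has 28 days (1918 is not a leap year): 341 − 28 = 313 left.
January 1918 has 31 days: 313 − 31 = 282 left.
December 1917 has 31 days: 282 − 31 = 251 left.
November 1917 has 30 days: 251 − 30 = 221 left.
October 1917 has 31 days: 221 − 31 = 190 left.
September 1917 has 30 days: 190 − 30 = 160 left.
August 1917 has 31 days: 160 − 31 = 129 left.
July 1917 has 31 days: 129 − 31 = 98 left.
June 1917 has 30 days: 98 − 30 = 68 left.
May 1917 has 31 days: 68 − 31 = 37 left.
April 1917 has 30 days: 37 − 30 = 7 left.
March 1917 has 31 days; 31 − 7 = 24 → March 24, 1917.
Subtracting 18 months from March 24, 1917:
month 3 − 18 = -15, which is month 9 of year 1915 → September 1915.
Day 24 is valid in September, giving September 24, 1915.
Subtracting 30 weeks (= 210 days) from September 24, 1915:
Going back 24 days from September 24, 1915 reaches the end of the previous month; 210 − 24 = 186 left.
August 1915 has 31 days: 186 − 31 = 155 left.
July 1915 has 31 days: 155 − 31 = 124 left.
June 1915 has 30 days: 124 − 30 = 94 left.
May 1915 has 31 days: 94 − 31 = 63 left.
April 1915 has 30 days: 63 − 30 = 33 left.
March 1915 has 31 days: 33 − 31 = 2 left.
February 1915 has 28 days; 28 − 2 = 26 → February 26, 1915.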